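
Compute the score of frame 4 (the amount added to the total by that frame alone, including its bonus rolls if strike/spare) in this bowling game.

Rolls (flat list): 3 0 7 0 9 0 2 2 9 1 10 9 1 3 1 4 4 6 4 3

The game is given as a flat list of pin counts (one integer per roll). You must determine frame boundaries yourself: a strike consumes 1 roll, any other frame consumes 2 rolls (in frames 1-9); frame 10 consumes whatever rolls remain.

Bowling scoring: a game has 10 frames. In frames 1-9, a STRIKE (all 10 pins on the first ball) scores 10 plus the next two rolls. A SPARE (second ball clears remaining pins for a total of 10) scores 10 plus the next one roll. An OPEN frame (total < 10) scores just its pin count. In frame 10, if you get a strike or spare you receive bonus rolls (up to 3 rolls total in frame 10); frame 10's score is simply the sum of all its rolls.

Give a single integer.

Answer: 4

Derivation:
Frame 1: OPEN (3+0=3). Cumulative: 3
Frame 2: OPEN (7+0=7). Cumulative: 10
Frame 3: OPEN (9+0=9). Cumulative: 19
Frame 4: OPEN (2+2=4). Cumulative: 23
Frame 5: SPARE (9+1=10). 10 + next roll (10) = 20. Cumulative: 43
Frame 6: STRIKE. 10 + next two rolls (9+1) = 20. Cumulative: 63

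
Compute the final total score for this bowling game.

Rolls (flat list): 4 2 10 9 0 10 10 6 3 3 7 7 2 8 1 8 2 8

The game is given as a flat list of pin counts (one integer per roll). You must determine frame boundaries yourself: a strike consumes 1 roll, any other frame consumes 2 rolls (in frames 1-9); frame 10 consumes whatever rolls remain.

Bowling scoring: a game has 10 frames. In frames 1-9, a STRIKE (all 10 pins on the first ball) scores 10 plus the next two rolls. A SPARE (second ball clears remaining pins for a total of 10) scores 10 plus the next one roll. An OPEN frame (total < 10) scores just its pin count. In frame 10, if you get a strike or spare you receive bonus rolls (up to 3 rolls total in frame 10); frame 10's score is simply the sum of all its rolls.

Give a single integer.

Frame 1: OPEN (4+2=6). Cumulative: 6
Frame 2: STRIKE. 10 + next two rolls (9+0) = 19. Cumulative: 25
Frame 3: OPEN (9+0=9). Cumulative: 34
Frame 4: STRIKE. 10 + next two rolls (10+6) = 26. Cumulative: 60
Frame 5: STRIKE. 10 + next two rolls (6+3) = 19. Cumulative: 79
Frame 6: OPEN (6+3=9). Cumulative: 88
Frame 7: SPARE (3+7=10). 10 + next roll (7) = 17. Cumulative: 105
Frame 8: OPEN (7+2=9). Cumulative: 114
Frame 9: OPEN (8+1=9). Cumulative: 123
Frame 10: SPARE. Sum of all frame-10 rolls (8+2+8) = 18. Cumulative: 141

Answer: 141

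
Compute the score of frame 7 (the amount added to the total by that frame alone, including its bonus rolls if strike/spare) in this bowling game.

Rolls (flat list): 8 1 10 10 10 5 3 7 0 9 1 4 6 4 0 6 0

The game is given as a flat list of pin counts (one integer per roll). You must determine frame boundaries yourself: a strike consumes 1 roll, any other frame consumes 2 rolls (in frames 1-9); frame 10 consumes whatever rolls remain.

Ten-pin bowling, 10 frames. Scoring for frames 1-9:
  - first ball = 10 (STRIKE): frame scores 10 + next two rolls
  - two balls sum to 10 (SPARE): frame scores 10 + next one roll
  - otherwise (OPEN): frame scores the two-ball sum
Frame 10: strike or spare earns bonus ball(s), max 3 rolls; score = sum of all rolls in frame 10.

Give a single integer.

Frame 1: OPEN (8+1=9). Cumulative: 9
Frame 2: STRIKE. 10 + next two rolls (10+10) = 30. Cumulative: 39
Frame 3: STRIKE. 10 + next two rolls (10+5) = 25. Cumulative: 64
Frame 4: STRIKE. 10 + next two rolls (5+3) = 18. Cumulative: 82
Frame 5: OPEN (5+3=8). Cumulative: 90
Frame 6: OPEN (7+0=7). Cumulative: 97
Frame 7: SPARE (9+1=10). 10 + next roll (4) = 14. Cumulative: 111
Frame 8: SPARE (4+6=10). 10 + next roll (4) = 14. Cumulative: 125
Frame 9: OPEN (4+0=4). Cumulative: 129

Answer: 14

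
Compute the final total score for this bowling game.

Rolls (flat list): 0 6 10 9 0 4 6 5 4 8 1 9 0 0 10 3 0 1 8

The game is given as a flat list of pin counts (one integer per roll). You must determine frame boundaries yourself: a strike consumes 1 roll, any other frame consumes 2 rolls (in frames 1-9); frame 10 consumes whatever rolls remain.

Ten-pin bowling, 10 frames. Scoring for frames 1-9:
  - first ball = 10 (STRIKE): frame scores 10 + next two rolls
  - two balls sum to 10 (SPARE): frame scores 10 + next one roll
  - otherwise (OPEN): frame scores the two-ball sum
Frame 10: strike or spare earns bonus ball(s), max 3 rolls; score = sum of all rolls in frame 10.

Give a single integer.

Answer: 101

Derivation:
Frame 1: OPEN (0+6=6). Cumulative: 6
Frame 2: STRIKE. 10 + next two rolls (9+0) = 19. Cumulative: 25
Frame 3: OPEN (9+0=9). Cumulative: 34
Frame 4: SPARE (4+6=10). 10 + next roll (5) = 15. Cumulative: 49
Frame 5: OPEN (5+4=9). Cumulative: 58
Frame 6: OPEN (8+1=9). Cumulative: 67
Frame 7: OPEN (9+0=9). Cumulative: 76
Frame 8: SPARE (0+10=10). 10 + next roll (3) = 13. Cumulative: 89
Frame 9: OPEN (3+0=3). Cumulative: 92
Frame 10: OPEN. Sum of all frame-10 rolls (1+8) = 9. Cumulative: 101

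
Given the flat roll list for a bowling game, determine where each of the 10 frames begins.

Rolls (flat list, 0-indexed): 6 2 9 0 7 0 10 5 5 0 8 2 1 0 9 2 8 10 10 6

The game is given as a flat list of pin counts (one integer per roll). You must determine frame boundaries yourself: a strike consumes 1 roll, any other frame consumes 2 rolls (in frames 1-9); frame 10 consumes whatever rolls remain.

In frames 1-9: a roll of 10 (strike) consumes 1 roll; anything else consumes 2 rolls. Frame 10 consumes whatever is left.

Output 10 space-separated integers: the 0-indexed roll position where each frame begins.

Frame 1 starts at roll index 0: rolls=6,2 (sum=8), consumes 2 rolls
Frame 2 starts at roll index 2: rolls=9,0 (sum=9), consumes 2 rolls
Frame 3 starts at roll index 4: rolls=7,0 (sum=7), consumes 2 rolls
Frame 4 starts at roll index 6: roll=10 (strike), consumes 1 roll
Frame 5 starts at roll index 7: rolls=5,5 (sum=10), consumes 2 rolls
Frame 6 starts at roll index 9: rolls=0,8 (sum=8), consumes 2 rolls
Frame 7 starts at roll index 11: rolls=2,1 (sum=3), consumes 2 rolls
Frame 8 starts at roll index 13: rolls=0,9 (sum=9), consumes 2 rolls
Frame 9 starts at roll index 15: rolls=2,8 (sum=10), consumes 2 rolls
Frame 10 starts at roll index 17: 3 remaining rolls

Answer: 0 2 4 6 7 9 11 13 15 17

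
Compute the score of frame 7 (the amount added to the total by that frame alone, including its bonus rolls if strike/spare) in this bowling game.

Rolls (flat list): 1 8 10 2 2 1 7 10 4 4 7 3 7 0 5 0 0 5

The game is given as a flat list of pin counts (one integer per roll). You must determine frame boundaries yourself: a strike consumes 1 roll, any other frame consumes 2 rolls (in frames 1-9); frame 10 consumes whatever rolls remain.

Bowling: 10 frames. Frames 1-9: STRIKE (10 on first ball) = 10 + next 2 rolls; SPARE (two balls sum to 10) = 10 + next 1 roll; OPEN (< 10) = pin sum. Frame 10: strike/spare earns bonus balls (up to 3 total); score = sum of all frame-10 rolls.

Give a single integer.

Answer: 17

Derivation:
Frame 1: OPEN (1+8=9). Cumulative: 9
Frame 2: STRIKE. 10 + next two rolls (2+2) = 14. Cumulative: 23
Frame 3: OPEN (2+2=4). Cumulative: 27
Frame 4: OPEN (1+7=8). Cumulative: 35
Frame 5: STRIKE. 10 + next two rolls (4+4) = 18. Cumulative: 53
Frame 6: OPEN (4+4=8). Cumulative: 61
Frame 7: SPARE (7+3=10). 10 + next roll (7) = 17. Cumulative: 78
Frame 8: OPEN (7+0=7). Cumulative: 85
Frame 9: OPEN (5+0=5). Cumulative: 90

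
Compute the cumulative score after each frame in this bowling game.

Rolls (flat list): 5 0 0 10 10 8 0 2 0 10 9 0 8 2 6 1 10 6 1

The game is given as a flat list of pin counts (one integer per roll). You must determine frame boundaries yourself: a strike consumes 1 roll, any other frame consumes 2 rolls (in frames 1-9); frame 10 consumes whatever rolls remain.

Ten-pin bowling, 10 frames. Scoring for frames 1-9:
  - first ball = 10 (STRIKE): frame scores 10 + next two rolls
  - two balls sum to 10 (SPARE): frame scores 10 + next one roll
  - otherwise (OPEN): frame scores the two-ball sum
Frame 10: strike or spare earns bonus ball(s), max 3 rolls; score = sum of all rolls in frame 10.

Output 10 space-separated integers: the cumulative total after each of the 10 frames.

Answer: 5 25 43 51 53 72 81 97 104 121

Derivation:
Frame 1: OPEN (5+0=5). Cumulative: 5
Frame 2: SPARE (0+10=10). 10 + next roll (10) = 20. Cumulative: 25
Frame 3: STRIKE. 10 + next two rolls (8+0) = 18. Cumulative: 43
Frame 4: OPEN (8+0=8). Cumulative: 51
Frame 5: OPEN (2+0=2). Cumulative: 53
Frame 6: STRIKE. 10 + next two rolls (9+0) = 19. Cumulative: 72
Frame 7: OPEN (9+0=9). Cumulative: 81
Frame 8: SPARE (8+2=10). 10 + next roll (6) = 16. Cumulative: 97
Frame 9: OPEN (6+1=7). Cumulative: 104
Frame 10: STRIKE. Sum of all frame-10 rolls (10+6+1) = 17. Cumulative: 121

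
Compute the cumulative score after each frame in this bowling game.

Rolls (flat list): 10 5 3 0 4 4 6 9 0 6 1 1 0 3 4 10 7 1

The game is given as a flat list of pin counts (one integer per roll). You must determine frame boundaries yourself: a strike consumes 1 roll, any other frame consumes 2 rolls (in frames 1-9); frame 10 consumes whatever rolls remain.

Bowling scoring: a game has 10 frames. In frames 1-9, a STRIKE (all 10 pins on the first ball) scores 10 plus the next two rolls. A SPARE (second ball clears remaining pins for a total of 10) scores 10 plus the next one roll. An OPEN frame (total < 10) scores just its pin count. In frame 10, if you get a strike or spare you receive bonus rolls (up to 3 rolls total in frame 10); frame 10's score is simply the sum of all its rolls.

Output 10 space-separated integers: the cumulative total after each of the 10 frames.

Frame 1: STRIKE. 10 + next two rolls (5+3) = 18. Cumulative: 18
Frame 2: OPEN (5+3=8). Cumulative: 26
Frame 3: OPEN (0+4=4). Cumulative: 30
Frame 4: SPARE (4+6=10). 10 + next roll (9) = 19. Cumulative: 49
Frame 5: OPEN (9+0=9). Cumulative: 58
Frame 6: OPEN (6+1=7). Cumulative: 65
Frame 7: OPEN (1+0=1). Cumulative: 66
Frame 8: OPEN (3+4=7). Cumulative: 73
Frame 9: STRIKE. 10 + next two rolls (7+1) = 18. Cumulative: 91
Frame 10: OPEN. Sum of all frame-10 rolls (7+1) = 8. Cumulative: 99

Answer: 18 26 30 49 58 65 66 73 91 99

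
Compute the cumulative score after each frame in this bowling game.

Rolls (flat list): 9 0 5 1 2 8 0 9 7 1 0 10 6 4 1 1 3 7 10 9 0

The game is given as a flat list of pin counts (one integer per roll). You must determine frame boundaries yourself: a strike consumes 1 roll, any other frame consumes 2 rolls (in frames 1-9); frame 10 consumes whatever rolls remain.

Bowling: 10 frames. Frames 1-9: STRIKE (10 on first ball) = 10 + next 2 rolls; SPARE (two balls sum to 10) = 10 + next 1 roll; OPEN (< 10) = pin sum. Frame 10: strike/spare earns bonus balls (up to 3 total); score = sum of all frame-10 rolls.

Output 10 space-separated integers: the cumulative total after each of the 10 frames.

Frame 1: OPEN (9+0=9). Cumulative: 9
Frame 2: OPEN (5+1=6). Cumulative: 15
Frame 3: SPARE (2+8=10). 10 + next roll (0) = 10. Cumulative: 25
Frame 4: OPEN (0+9=9). Cumulative: 34
Frame 5: OPEN (7+1=8). Cumulative: 42
Frame 6: SPARE (0+10=10). 10 + next roll (6) = 16. Cumulative: 58
Frame 7: SPARE (6+4=10). 10 + next roll (1) = 11. Cumulative: 69
Frame 8: OPEN (1+1=2). Cumulative: 71
Frame 9: SPARE (3+7=10). 10 + next roll (10) = 20. Cumulative: 91
Frame 10: STRIKE. Sum of all frame-10 rolls (10+9+0) = 19. Cumulative: 110

Answer: 9 15 25 34 42 58 69 71 91 110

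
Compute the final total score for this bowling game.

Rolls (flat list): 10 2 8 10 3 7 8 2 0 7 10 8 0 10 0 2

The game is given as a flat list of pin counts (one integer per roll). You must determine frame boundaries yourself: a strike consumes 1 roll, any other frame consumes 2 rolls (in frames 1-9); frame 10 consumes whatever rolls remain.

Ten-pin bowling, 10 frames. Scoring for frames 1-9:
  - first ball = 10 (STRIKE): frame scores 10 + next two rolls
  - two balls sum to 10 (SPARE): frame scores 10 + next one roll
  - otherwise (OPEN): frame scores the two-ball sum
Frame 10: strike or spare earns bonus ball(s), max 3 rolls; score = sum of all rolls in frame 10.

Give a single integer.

Frame 1: STRIKE. 10 + next two rolls (2+8) = 20. Cumulative: 20
Frame 2: SPARE (2+8=10). 10 + next roll (10) = 20. Cumulative: 40
Frame 3: STRIKE. 10 + next two rolls (3+7) = 20. Cumulative: 60
Frame 4: SPARE (3+7=10). 10 + next roll (8) = 18. Cumulative: 78
Frame 5: SPARE (8+2=10). 10 + next roll (0) = 10. Cumulative: 88
Frame 6: OPEN (0+7=7). Cumulative: 95
Frame 7: STRIKE. 10 + next two rolls (8+0) = 18. Cumulative: 113
Frame 8: OPEN (8+0=8). Cumulative: 121
Frame 9: STRIKE. 10 + next two rolls (0+2) = 12. Cumulative: 133
Frame 10: OPEN. Sum of all frame-10 rolls (0+2) = 2. Cumulative: 135

Answer: 135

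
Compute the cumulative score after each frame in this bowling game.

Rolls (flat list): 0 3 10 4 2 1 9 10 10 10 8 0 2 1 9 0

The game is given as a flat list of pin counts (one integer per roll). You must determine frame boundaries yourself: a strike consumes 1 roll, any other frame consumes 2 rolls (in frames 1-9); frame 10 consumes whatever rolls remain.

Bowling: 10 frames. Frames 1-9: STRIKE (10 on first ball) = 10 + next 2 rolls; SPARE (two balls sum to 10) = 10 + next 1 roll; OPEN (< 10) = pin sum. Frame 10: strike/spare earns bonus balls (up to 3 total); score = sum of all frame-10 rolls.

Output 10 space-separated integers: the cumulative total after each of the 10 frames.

Answer: 3 19 25 45 75 103 121 129 132 141

Derivation:
Frame 1: OPEN (0+3=3). Cumulative: 3
Frame 2: STRIKE. 10 + next two rolls (4+2) = 16. Cumulative: 19
Frame 3: OPEN (4+2=6). Cumulative: 25
Frame 4: SPARE (1+9=10). 10 + next roll (10) = 20. Cumulative: 45
Frame 5: STRIKE. 10 + next two rolls (10+10) = 30. Cumulative: 75
Frame 6: STRIKE. 10 + next two rolls (10+8) = 28. Cumulative: 103
Frame 7: STRIKE. 10 + next two rolls (8+0) = 18. Cumulative: 121
Frame 8: OPEN (8+0=8). Cumulative: 129
Frame 9: OPEN (2+1=3). Cumulative: 132
Frame 10: OPEN. Sum of all frame-10 rolls (9+0) = 9. Cumulative: 141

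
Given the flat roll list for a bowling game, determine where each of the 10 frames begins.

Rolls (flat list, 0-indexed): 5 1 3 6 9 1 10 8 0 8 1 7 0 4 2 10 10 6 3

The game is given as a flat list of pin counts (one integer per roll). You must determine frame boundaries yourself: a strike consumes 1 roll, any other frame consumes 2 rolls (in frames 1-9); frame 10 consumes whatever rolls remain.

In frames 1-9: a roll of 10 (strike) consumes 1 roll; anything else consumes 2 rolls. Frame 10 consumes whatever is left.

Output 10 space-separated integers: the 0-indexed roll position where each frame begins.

Answer: 0 2 4 6 7 9 11 13 15 16

Derivation:
Frame 1 starts at roll index 0: rolls=5,1 (sum=6), consumes 2 rolls
Frame 2 starts at roll index 2: rolls=3,6 (sum=9), consumes 2 rolls
Frame 3 starts at roll index 4: rolls=9,1 (sum=10), consumes 2 rolls
Frame 4 starts at roll index 6: roll=10 (strike), consumes 1 roll
Frame 5 starts at roll index 7: rolls=8,0 (sum=8), consumes 2 rolls
Frame 6 starts at roll index 9: rolls=8,1 (sum=9), consumes 2 rolls
Frame 7 starts at roll index 11: rolls=7,0 (sum=7), consumes 2 rolls
Frame 8 starts at roll index 13: rolls=4,2 (sum=6), consumes 2 rolls
Frame 9 starts at roll index 15: roll=10 (strike), consumes 1 roll
Frame 10 starts at roll index 16: 3 remaining rolls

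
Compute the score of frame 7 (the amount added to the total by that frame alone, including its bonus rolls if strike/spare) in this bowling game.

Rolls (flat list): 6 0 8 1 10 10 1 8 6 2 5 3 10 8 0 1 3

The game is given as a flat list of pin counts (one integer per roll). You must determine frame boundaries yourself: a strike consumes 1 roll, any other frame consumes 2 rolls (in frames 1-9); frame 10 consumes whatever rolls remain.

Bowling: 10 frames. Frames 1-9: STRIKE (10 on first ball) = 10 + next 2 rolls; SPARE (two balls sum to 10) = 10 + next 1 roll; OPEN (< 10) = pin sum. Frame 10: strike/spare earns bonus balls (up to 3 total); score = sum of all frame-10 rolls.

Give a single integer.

Frame 1: OPEN (6+0=6). Cumulative: 6
Frame 2: OPEN (8+1=9). Cumulative: 15
Frame 3: STRIKE. 10 + next two rolls (10+1) = 21. Cumulative: 36
Frame 4: STRIKE. 10 + next two rolls (1+8) = 19. Cumulative: 55
Frame 5: OPEN (1+8=9). Cumulative: 64
Frame 6: OPEN (6+2=8). Cumulative: 72
Frame 7: OPEN (5+3=8). Cumulative: 80
Frame 8: STRIKE. 10 + next two rolls (8+0) = 18. Cumulative: 98
Frame 9: OPEN (8+0=8). Cumulative: 106

Answer: 8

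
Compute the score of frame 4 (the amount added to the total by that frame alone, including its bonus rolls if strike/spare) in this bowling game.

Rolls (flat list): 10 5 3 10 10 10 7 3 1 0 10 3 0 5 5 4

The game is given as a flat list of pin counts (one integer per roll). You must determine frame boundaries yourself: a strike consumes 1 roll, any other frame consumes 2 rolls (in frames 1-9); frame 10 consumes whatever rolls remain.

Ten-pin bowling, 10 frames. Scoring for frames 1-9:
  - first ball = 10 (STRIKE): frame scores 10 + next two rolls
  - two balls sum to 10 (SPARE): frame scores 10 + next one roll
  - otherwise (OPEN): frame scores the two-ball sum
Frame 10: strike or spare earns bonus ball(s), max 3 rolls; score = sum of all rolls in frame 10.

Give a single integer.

Frame 1: STRIKE. 10 + next two rolls (5+3) = 18. Cumulative: 18
Frame 2: OPEN (5+3=8). Cumulative: 26
Frame 3: STRIKE. 10 + next two rolls (10+10) = 30. Cumulative: 56
Frame 4: STRIKE. 10 + next two rolls (10+7) = 27. Cumulative: 83
Frame 5: STRIKE. 10 + next two rolls (7+3) = 20. Cumulative: 103
Frame 6: SPARE (7+3=10). 10 + next roll (1) = 11. Cumulative: 114

Answer: 27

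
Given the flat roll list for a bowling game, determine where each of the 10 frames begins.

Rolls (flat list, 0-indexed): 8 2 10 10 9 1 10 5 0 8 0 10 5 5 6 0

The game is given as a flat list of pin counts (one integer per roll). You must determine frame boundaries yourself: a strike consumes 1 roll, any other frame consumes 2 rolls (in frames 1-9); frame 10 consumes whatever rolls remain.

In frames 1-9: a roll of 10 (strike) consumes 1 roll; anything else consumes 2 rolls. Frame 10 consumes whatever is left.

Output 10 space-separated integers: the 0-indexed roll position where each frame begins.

Frame 1 starts at roll index 0: rolls=8,2 (sum=10), consumes 2 rolls
Frame 2 starts at roll index 2: roll=10 (strike), consumes 1 roll
Frame 3 starts at roll index 3: roll=10 (strike), consumes 1 roll
Frame 4 starts at roll index 4: rolls=9,1 (sum=10), consumes 2 rolls
Frame 5 starts at roll index 6: roll=10 (strike), consumes 1 roll
Frame 6 starts at roll index 7: rolls=5,0 (sum=5), consumes 2 rolls
Frame 7 starts at roll index 9: rolls=8,0 (sum=8), consumes 2 rolls
Frame 8 starts at roll index 11: roll=10 (strike), consumes 1 roll
Frame 9 starts at roll index 12: rolls=5,5 (sum=10), consumes 2 rolls
Frame 10 starts at roll index 14: 2 remaining rolls

Answer: 0 2 3 4 6 7 9 11 12 14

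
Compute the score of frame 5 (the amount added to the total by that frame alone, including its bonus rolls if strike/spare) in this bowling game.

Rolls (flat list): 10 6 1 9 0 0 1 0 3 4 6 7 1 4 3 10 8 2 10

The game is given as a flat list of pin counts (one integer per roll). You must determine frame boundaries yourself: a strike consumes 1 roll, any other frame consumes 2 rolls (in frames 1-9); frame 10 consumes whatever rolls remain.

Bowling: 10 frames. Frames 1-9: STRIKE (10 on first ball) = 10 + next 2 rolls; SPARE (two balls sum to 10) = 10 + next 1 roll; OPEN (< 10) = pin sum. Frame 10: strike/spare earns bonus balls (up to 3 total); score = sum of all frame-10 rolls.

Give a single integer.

Frame 1: STRIKE. 10 + next two rolls (6+1) = 17. Cumulative: 17
Frame 2: OPEN (6+1=7). Cumulative: 24
Frame 3: OPEN (9+0=9). Cumulative: 33
Frame 4: OPEN (0+1=1). Cumulative: 34
Frame 5: OPEN (0+3=3). Cumulative: 37
Frame 6: SPARE (4+6=10). 10 + next roll (7) = 17. Cumulative: 54
Frame 7: OPEN (7+1=8). Cumulative: 62

Answer: 3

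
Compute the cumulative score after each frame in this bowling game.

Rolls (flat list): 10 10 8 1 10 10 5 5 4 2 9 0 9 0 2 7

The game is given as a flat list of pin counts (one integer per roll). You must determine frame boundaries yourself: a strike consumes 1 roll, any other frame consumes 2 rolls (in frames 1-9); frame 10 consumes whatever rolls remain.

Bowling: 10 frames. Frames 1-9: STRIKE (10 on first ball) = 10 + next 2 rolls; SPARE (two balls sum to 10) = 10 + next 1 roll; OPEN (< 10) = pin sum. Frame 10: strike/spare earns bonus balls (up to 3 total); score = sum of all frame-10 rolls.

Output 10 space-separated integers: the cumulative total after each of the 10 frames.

Frame 1: STRIKE. 10 + next two rolls (10+8) = 28. Cumulative: 28
Frame 2: STRIKE. 10 + next two rolls (8+1) = 19. Cumulative: 47
Frame 3: OPEN (8+1=9). Cumulative: 56
Frame 4: STRIKE. 10 + next two rolls (10+5) = 25. Cumulative: 81
Frame 5: STRIKE. 10 + next two rolls (5+5) = 20. Cumulative: 101
Frame 6: SPARE (5+5=10). 10 + next roll (4) = 14. Cumulative: 115
Frame 7: OPEN (4+2=6). Cumulative: 121
Frame 8: OPEN (9+0=9). Cumulative: 130
Frame 9: OPEN (9+0=9). Cumulative: 139
Frame 10: OPEN. Sum of all frame-10 rolls (2+7) = 9. Cumulative: 148

Answer: 28 47 56 81 101 115 121 130 139 148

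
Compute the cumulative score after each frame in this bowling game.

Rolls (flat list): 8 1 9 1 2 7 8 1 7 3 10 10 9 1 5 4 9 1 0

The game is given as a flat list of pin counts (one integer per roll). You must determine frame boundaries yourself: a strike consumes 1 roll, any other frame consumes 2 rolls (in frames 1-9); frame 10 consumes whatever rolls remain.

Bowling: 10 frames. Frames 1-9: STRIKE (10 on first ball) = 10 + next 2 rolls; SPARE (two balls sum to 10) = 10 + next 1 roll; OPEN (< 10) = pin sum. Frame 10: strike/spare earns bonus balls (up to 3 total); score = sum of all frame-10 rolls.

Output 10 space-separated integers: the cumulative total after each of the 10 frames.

Answer: 9 21 30 39 59 88 108 123 132 142

Derivation:
Frame 1: OPEN (8+1=9). Cumulative: 9
Frame 2: SPARE (9+1=10). 10 + next roll (2) = 12. Cumulative: 21
Frame 3: OPEN (2+7=9). Cumulative: 30
Frame 4: OPEN (8+1=9). Cumulative: 39
Frame 5: SPARE (7+3=10). 10 + next roll (10) = 20. Cumulative: 59
Frame 6: STRIKE. 10 + next two rolls (10+9) = 29. Cumulative: 88
Frame 7: STRIKE. 10 + next two rolls (9+1) = 20. Cumulative: 108
Frame 8: SPARE (9+1=10). 10 + next roll (5) = 15. Cumulative: 123
Frame 9: OPEN (5+4=9). Cumulative: 132
Frame 10: SPARE. Sum of all frame-10 rolls (9+1+0) = 10. Cumulative: 142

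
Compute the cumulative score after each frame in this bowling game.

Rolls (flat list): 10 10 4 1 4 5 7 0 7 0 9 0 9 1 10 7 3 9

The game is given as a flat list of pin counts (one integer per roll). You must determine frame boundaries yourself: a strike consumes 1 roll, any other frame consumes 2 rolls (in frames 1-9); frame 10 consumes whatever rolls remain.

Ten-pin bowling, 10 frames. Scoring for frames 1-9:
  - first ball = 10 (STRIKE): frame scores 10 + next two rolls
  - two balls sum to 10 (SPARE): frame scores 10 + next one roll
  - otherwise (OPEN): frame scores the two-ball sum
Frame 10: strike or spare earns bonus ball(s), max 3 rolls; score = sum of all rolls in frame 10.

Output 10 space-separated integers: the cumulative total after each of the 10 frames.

Answer: 24 39 44 53 60 67 76 96 116 135

Derivation:
Frame 1: STRIKE. 10 + next two rolls (10+4) = 24. Cumulative: 24
Frame 2: STRIKE. 10 + next two rolls (4+1) = 15. Cumulative: 39
Frame 3: OPEN (4+1=5). Cumulative: 44
Frame 4: OPEN (4+5=9). Cumulative: 53
Frame 5: OPEN (7+0=7). Cumulative: 60
Frame 6: OPEN (7+0=7). Cumulative: 67
Frame 7: OPEN (9+0=9). Cumulative: 76
Frame 8: SPARE (9+1=10). 10 + next roll (10) = 20. Cumulative: 96
Frame 9: STRIKE. 10 + next two rolls (7+3) = 20. Cumulative: 116
Frame 10: SPARE. Sum of all frame-10 rolls (7+3+9) = 19. Cumulative: 135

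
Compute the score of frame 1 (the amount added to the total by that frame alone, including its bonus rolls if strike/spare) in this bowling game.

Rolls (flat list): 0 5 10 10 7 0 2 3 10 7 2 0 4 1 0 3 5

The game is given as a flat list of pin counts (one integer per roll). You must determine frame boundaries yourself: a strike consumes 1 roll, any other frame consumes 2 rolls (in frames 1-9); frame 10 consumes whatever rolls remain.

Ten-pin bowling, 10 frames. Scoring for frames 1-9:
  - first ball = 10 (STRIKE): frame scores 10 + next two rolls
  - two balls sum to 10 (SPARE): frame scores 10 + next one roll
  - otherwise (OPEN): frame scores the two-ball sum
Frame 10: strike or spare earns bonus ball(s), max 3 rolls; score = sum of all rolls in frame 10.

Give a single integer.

Answer: 5

Derivation:
Frame 1: OPEN (0+5=5). Cumulative: 5
Frame 2: STRIKE. 10 + next two rolls (10+7) = 27. Cumulative: 32
Frame 3: STRIKE. 10 + next two rolls (7+0) = 17. Cumulative: 49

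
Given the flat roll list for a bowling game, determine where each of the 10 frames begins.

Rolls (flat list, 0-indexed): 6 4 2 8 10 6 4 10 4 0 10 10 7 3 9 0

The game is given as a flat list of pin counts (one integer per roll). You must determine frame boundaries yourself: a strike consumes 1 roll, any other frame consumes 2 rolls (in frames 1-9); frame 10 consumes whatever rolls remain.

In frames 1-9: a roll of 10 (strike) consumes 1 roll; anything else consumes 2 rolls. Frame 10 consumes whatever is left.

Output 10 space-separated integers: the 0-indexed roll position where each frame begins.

Frame 1 starts at roll index 0: rolls=6,4 (sum=10), consumes 2 rolls
Frame 2 starts at roll index 2: rolls=2,8 (sum=10), consumes 2 rolls
Frame 3 starts at roll index 4: roll=10 (strike), consumes 1 roll
Frame 4 starts at roll index 5: rolls=6,4 (sum=10), consumes 2 rolls
Frame 5 starts at roll index 7: roll=10 (strike), consumes 1 roll
Frame 6 starts at roll index 8: rolls=4,0 (sum=4), consumes 2 rolls
Frame 7 starts at roll index 10: roll=10 (strike), consumes 1 roll
Frame 8 starts at roll index 11: roll=10 (strike), consumes 1 roll
Frame 9 starts at roll index 12: rolls=7,3 (sum=10), consumes 2 rolls
Frame 10 starts at roll index 14: 2 remaining rolls

Answer: 0 2 4 5 7 8 10 11 12 14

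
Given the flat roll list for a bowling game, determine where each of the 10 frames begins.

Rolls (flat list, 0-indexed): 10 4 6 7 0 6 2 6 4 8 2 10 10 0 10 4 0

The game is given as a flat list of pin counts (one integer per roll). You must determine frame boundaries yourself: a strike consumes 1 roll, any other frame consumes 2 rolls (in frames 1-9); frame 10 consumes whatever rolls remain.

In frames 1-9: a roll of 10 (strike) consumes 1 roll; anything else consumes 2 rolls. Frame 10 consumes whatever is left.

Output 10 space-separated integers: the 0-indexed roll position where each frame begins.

Answer: 0 1 3 5 7 9 11 12 13 15

Derivation:
Frame 1 starts at roll index 0: roll=10 (strike), consumes 1 roll
Frame 2 starts at roll index 1: rolls=4,6 (sum=10), consumes 2 rolls
Frame 3 starts at roll index 3: rolls=7,0 (sum=7), consumes 2 rolls
Frame 4 starts at roll index 5: rolls=6,2 (sum=8), consumes 2 rolls
Frame 5 starts at roll index 7: rolls=6,4 (sum=10), consumes 2 rolls
Frame 6 starts at roll index 9: rolls=8,2 (sum=10), consumes 2 rolls
Frame 7 starts at roll index 11: roll=10 (strike), consumes 1 roll
Frame 8 starts at roll index 12: roll=10 (strike), consumes 1 roll
Frame 9 starts at roll index 13: rolls=0,10 (sum=10), consumes 2 rolls
Frame 10 starts at roll index 15: 2 remaining rolls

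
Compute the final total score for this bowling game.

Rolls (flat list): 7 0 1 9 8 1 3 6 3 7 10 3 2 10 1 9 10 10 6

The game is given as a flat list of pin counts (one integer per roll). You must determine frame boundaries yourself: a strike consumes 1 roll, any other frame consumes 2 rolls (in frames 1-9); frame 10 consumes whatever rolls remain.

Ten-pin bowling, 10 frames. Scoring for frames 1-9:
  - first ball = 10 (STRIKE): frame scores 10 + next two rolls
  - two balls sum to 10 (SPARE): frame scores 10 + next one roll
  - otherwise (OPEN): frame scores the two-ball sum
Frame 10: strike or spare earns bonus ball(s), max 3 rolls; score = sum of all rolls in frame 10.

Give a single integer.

Answer: 149

Derivation:
Frame 1: OPEN (7+0=7). Cumulative: 7
Frame 2: SPARE (1+9=10). 10 + next roll (8) = 18. Cumulative: 25
Frame 3: OPEN (8+1=9). Cumulative: 34
Frame 4: OPEN (3+6=9). Cumulative: 43
Frame 5: SPARE (3+7=10). 10 + next roll (10) = 20. Cumulative: 63
Frame 6: STRIKE. 10 + next two rolls (3+2) = 15. Cumulative: 78
Frame 7: OPEN (3+2=5). Cumulative: 83
Frame 8: STRIKE. 10 + next two rolls (1+9) = 20. Cumulative: 103
Frame 9: SPARE (1+9=10). 10 + next roll (10) = 20. Cumulative: 123
Frame 10: STRIKE. Sum of all frame-10 rolls (10+10+6) = 26. Cumulative: 149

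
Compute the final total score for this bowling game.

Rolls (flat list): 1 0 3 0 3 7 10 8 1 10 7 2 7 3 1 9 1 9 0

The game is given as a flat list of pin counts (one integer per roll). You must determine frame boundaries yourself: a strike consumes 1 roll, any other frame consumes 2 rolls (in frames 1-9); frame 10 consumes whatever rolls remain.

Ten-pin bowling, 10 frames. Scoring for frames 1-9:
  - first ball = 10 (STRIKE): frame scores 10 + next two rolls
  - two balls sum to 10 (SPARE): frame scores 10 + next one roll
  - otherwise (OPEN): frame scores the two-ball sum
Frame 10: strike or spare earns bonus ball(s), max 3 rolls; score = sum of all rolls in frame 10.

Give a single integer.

Answer: 112

Derivation:
Frame 1: OPEN (1+0=1). Cumulative: 1
Frame 2: OPEN (3+0=3). Cumulative: 4
Frame 3: SPARE (3+7=10). 10 + next roll (10) = 20. Cumulative: 24
Frame 4: STRIKE. 10 + next two rolls (8+1) = 19. Cumulative: 43
Frame 5: OPEN (8+1=9). Cumulative: 52
Frame 6: STRIKE. 10 + next two rolls (7+2) = 19. Cumulative: 71
Frame 7: OPEN (7+2=9). Cumulative: 80
Frame 8: SPARE (7+3=10). 10 + next roll (1) = 11. Cumulative: 91
Frame 9: SPARE (1+9=10). 10 + next roll (1) = 11. Cumulative: 102
Frame 10: SPARE. Sum of all frame-10 rolls (1+9+0) = 10. Cumulative: 112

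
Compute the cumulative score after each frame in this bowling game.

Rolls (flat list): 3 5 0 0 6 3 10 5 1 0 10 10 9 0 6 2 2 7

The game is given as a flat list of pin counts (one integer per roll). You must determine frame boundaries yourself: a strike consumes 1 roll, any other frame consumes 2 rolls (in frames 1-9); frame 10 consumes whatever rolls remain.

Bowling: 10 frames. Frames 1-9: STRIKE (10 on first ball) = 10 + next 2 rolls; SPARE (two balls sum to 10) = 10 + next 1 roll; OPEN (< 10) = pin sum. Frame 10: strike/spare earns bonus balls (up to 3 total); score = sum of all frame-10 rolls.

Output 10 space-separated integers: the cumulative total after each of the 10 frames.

Answer: 8 8 17 33 39 59 78 87 95 104

Derivation:
Frame 1: OPEN (3+5=8). Cumulative: 8
Frame 2: OPEN (0+0=0). Cumulative: 8
Frame 3: OPEN (6+3=9). Cumulative: 17
Frame 4: STRIKE. 10 + next two rolls (5+1) = 16. Cumulative: 33
Frame 5: OPEN (5+1=6). Cumulative: 39
Frame 6: SPARE (0+10=10). 10 + next roll (10) = 20. Cumulative: 59
Frame 7: STRIKE. 10 + next two rolls (9+0) = 19. Cumulative: 78
Frame 8: OPEN (9+0=9). Cumulative: 87
Frame 9: OPEN (6+2=8). Cumulative: 95
Frame 10: OPEN. Sum of all frame-10 rolls (2+7) = 9. Cumulative: 104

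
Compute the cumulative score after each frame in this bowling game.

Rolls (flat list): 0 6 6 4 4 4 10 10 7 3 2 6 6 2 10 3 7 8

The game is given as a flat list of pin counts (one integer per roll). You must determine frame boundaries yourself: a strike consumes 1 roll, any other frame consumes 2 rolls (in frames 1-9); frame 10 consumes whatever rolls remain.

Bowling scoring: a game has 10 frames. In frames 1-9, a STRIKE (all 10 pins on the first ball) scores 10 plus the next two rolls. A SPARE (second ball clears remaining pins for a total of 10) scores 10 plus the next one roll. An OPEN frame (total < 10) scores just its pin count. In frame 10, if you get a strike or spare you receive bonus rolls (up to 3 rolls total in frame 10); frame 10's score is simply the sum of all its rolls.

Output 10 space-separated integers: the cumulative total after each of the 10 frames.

Frame 1: OPEN (0+6=6). Cumulative: 6
Frame 2: SPARE (6+4=10). 10 + next roll (4) = 14. Cumulative: 20
Frame 3: OPEN (4+4=8). Cumulative: 28
Frame 4: STRIKE. 10 + next two rolls (10+7) = 27. Cumulative: 55
Frame 5: STRIKE. 10 + next two rolls (7+3) = 20. Cumulative: 75
Frame 6: SPARE (7+3=10). 10 + next roll (2) = 12. Cumulative: 87
Frame 7: OPEN (2+6=8). Cumulative: 95
Frame 8: OPEN (6+2=8). Cumulative: 103
Frame 9: STRIKE. 10 + next two rolls (3+7) = 20. Cumulative: 123
Frame 10: SPARE. Sum of all frame-10 rolls (3+7+8) = 18. Cumulative: 141

Answer: 6 20 28 55 75 87 95 103 123 141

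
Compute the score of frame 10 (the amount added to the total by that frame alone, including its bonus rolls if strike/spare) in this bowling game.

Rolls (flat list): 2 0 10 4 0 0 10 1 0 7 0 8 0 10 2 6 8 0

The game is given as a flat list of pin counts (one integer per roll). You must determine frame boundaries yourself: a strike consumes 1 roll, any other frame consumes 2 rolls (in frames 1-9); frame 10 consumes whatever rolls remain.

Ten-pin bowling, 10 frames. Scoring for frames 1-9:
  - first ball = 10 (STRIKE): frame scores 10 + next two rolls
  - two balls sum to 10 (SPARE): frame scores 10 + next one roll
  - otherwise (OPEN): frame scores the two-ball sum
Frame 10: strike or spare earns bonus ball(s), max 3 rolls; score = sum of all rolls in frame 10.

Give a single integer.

Answer: 8

Derivation:
Frame 1: OPEN (2+0=2). Cumulative: 2
Frame 2: STRIKE. 10 + next two rolls (4+0) = 14. Cumulative: 16
Frame 3: OPEN (4+0=4). Cumulative: 20
Frame 4: SPARE (0+10=10). 10 + next roll (1) = 11. Cumulative: 31
Frame 5: OPEN (1+0=1). Cumulative: 32
Frame 6: OPEN (7+0=7). Cumulative: 39
Frame 7: OPEN (8+0=8). Cumulative: 47
Frame 8: STRIKE. 10 + next two rolls (2+6) = 18. Cumulative: 65
Frame 9: OPEN (2+6=8). Cumulative: 73
Frame 10: OPEN. Sum of all frame-10 rolls (8+0) = 8. Cumulative: 81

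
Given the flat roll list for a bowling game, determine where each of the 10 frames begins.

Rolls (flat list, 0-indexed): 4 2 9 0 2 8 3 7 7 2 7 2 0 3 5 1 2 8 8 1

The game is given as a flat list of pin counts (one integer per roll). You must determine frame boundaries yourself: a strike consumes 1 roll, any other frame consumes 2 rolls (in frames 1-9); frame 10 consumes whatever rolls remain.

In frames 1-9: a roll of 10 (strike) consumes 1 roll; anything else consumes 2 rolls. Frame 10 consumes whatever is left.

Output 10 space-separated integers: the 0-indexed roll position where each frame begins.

Answer: 0 2 4 6 8 10 12 14 16 18

Derivation:
Frame 1 starts at roll index 0: rolls=4,2 (sum=6), consumes 2 rolls
Frame 2 starts at roll index 2: rolls=9,0 (sum=9), consumes 2 rolls
Frame 3 starts at roll index 4: rolls=2,8 (sum=10), consumes 2 rolls
Frame 4 starts at roll index 6: rolls=3,7 (sum=10), consumes 2 rolls
Frame 5 starts at roll index 8: rolls=7,2 (sum=9), consumes 2 rolls
Frame 6 starts at roll index 10: rolls=7,2 (sum=9), consumes 2 rolls
Frame 7 starts at roll index 12: rolls=0,3 (sum=3), consumes 2 rolls
Frame 8 starts at roll index 14: rolls=5,1 (sum=6), consumes 2 rolls
Frame 9 starts at roll index 16: rolls=2,8 (sum=10), consumes 2 rolls
Frame 10 starts at roll index 18: 2 remaining rolls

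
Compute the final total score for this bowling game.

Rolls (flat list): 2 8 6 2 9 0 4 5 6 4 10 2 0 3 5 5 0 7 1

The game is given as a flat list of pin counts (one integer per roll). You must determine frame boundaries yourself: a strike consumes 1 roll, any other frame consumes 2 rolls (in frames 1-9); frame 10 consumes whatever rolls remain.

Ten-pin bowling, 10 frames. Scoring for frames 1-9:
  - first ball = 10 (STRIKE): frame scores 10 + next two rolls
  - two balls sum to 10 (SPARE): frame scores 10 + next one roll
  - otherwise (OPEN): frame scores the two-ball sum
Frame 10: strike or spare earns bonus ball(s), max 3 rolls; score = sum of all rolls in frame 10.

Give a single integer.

Answer: 97

Derivation:
Frame 1: SPARE (2+8=10). 10 + next roll (6) = 16. Cumulative: 16
Frame 2: OPEN (6+2=8). Cumulative: 24
Frame 3: OPEN (9+0=9). Cumulative: 33
Frame 4: OPEN (4+5=9). Cumulative: 42
Frame 5: SPARE (6+4=10). 10 + next roll (10) = 20. Cumulative: 62
Frame 6: STRIKE. 10 + next two rolls (2+0) = 12. Cumulative: 74
Frame 7: OPEN (2+0=2). Cumulative: 76
Frame 8: OPEN (3+5=8). Cumulative: 84
Frame 9: OPEN (5+0=5). Cumulative: 89
Frame 10: OPEN. Sum of all frame-10 rolls (7+1) = 8. Cumulative: 97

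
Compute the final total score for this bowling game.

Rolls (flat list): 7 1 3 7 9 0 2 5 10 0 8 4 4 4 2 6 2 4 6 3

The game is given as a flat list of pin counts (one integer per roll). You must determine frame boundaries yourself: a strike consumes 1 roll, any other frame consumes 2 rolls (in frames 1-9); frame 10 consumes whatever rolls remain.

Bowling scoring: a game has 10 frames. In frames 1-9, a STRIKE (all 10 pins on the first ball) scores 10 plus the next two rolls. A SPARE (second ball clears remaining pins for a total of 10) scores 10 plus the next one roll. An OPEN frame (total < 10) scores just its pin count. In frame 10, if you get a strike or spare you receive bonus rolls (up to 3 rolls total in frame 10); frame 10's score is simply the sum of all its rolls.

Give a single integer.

Answer: 104

Derivation:
Frame 1: OPEN (7+1=8). Cumulative: 8
Frame 2: SPARE (3+7=10). 10 + next roll (9) = 19. Cumulative: 27
Frame 3: OPEN (9+0=9). Cumulative: 36
Frame 4: OPEN (2+5=7). Cumulative: 43
Frame 5: STRIKE. 10 + next two rolls (0+8) = 18. Cumulative: 61
Frame 6: OPEN (0+8=8). Cumulative: 69
Frame 7: OPEN (4+4=8). Cumulative: 77
Frame 8: OPEN (4+2=6). Cumulative: 83
Frame 9: OPEN (6+2=8). Cumulative: 91
Frame 10: SPARE. Sum of all frame-10 rolls (4+6+3) = 13. Cumulative: 104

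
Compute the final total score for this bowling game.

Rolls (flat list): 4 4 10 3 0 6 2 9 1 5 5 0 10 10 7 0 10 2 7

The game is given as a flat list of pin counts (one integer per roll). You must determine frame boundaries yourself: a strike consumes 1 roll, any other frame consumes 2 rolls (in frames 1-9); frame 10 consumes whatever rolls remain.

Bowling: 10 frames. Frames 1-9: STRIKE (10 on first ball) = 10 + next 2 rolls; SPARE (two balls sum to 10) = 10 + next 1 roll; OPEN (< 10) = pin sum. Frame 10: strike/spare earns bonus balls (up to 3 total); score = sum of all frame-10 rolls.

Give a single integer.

Answer: 120

Derivation:
Frame 1: OPEN (4+4=8). Cumulative: 8
Frame 2: STRIKE. 10 + next two rolls (3+0) = 13. Cumulative: 21
Frame 3: OPEN (3+0=3). Cumulative: 24
Frame 4: OPEN (6+2=8). Cumulative: 32
Frame 5: SPARE (9+1=10). 10 + next roll (5) = 15. Cumulative: 47
Frame 6: SPARE (5+5=10). 10 + next roll (0) = 10. Cumulative: 57
Frame 7: SPARE (0+10=10). 10 + next roll (10) = 20. Cumulative: 77
Frame 8: STRIKE. 10 + next two rolls (7+0) = 17. Cumulative: 94
Frame 9: OPEN (7+0=7). Cumulative: 101
Frame 10: STRIKE. Sum of all frame-10 rolls (10+2+7) = 19. Cumulative: 120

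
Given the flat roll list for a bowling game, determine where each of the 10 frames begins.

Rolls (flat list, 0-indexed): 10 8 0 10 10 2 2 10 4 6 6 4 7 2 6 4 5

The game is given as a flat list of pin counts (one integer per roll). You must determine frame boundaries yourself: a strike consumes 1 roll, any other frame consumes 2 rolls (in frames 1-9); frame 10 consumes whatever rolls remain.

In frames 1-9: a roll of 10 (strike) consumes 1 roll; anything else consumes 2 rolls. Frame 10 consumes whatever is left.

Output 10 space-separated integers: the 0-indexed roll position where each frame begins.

Answer: 0 1 3 4 5 7 8 10 12 14

Derivation:
Frame 1 starts at roll index 0: roll=10 (strike), consumes 1 roll
Frame 2 starts at roll index 1: rolls=8,0 (sum=8), consumes 2 rolls
Frame 3 starts at roll index 3: roll=10 (strike), consumes 1 roll
Frame 4 starts at roll index 4: roll=10 (strike), consumes 1 roll
Frame 5 starts at roll index 5: rolls=2,2 (sum=4), consumes 2 rolls
Frame 6 starts at roll index 7: roll=10 (strike), consumes 1 roll
Frame 7 starts at roll index 8: rolls=4,6 (sum=10), consumes 2 rolls
Frame 8 starts at roll index 10: rolls=6,4 (sum=10), consumes 2 rolls
Frame 9 starts at roll index 12: rolls=7,2 (sum=9), consumes 2 rolls
Frame 10 starts at roll index 14: 3 remaining rolls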